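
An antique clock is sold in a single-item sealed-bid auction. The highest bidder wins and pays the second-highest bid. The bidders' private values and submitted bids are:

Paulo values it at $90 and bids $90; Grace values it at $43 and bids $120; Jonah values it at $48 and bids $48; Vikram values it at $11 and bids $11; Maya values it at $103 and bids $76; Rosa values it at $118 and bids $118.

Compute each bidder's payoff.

Payoffs: Paulo $0, Grace -$75, Jonah $0, Vikram $0, Maya $0, Rosa $0.

Ranking the bids: Grace $120, then Rosa $118, then Paulo $90, then Maya $76, then Jonah $48, then Vikram $11.
Grace has the top bid and wins; the price is the second-highest bid, $118.
Grace's payoff = $43 − $118 = -$75. All other bidders lose, so their payoff is 0.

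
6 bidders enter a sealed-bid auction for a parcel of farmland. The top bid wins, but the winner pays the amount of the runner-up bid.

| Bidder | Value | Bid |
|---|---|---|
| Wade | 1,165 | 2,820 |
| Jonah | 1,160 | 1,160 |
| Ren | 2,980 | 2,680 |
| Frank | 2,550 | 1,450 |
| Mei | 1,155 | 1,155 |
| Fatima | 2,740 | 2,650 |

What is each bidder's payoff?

Payoffs: Wade -1,515, Jonah 0, Ren 0, Frank 0, Mei 0, Fatima 0.

Sorted high to low: Wade 2,820 > Ren 2,680 > Fatima 2,650 > Frank 1,450 > Jonah 1,160 > Mei 1,155.
Wade has the top bid and wins; the price is the second-highest bid, 2,680.
Wade's payoff = 1,165 − 2,680 = -1,515. All other bidders lose, so their payoff is 0.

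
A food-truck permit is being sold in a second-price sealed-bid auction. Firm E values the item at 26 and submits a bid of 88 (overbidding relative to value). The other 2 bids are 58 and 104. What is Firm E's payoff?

Highest competing bid: 104.
Firm E's bid 88 is not the highest, so Firm E loses, pays nothing, and earns zero payoff.

0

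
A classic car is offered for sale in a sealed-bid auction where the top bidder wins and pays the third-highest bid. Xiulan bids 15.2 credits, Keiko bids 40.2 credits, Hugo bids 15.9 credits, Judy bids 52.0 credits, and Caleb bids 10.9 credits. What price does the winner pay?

Price paid: 15.9 credits.

Sorted high to low: Judy 52.0 credits; Keiko 40.2 credits; Hugo 15.9 credits; Xiulan 15.2 credits; Caleb 10.9 credits.
Judy is the highest bidder, so Judy wins.
Under the third-price rule, the price is the third-highest bid: 15.9 credits.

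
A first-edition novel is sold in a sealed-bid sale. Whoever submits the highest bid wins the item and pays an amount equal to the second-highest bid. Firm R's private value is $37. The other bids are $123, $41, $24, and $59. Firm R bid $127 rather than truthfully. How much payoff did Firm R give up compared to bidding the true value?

Regret: $86.

The highest competing bid is $123.
Bidding truthfully at $37: the top bid is $123 (a rival), so Firm R loses. Payoff = $0.
Bidding $127: Firm R has the top bid, wins, and pays the second-highest bid $123. Payoff = $37 − $123 = -$86.
Regret = truthful payoff − actual payoff = $0 − -$86 = $86.
Deviating from a truthful bid can only lose payoff in a second-price auction — never gain.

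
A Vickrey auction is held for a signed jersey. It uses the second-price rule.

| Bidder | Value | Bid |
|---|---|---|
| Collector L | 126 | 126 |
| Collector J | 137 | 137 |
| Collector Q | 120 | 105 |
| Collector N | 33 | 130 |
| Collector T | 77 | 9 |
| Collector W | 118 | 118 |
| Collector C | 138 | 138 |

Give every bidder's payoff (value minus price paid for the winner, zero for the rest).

Ranking the bids: Collector C 138 > Collector J 137 > Collector N 130 > Collector L 126 > Collector W 118 > Collector Q 105 > Collector T 9.
Collector C has the top bid and wins; the price is the second-highest bid, 137.
Collector C's payoff = 138 − 137 = 1. All other bidders lose, so their payoff is 0.

Payoffs: Collector L 0, Collector J 0, Collector Q 0, Collector N 0, Collector T 0, Collector W 0, Collector C 1.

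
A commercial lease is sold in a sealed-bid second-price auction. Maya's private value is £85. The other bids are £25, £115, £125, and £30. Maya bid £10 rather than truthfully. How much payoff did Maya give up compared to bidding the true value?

The highest competing bid is £125.
Bidding truthfully at £85: the top bid is £125 (a rival), so Maya loses. Payoff = £0.
Bidding £10: the top bid is £125 (a rival), so Maya loses. Payoff = £0.
Regret = truthful payoff − actual payoff = £0 − £0 = £0.

£0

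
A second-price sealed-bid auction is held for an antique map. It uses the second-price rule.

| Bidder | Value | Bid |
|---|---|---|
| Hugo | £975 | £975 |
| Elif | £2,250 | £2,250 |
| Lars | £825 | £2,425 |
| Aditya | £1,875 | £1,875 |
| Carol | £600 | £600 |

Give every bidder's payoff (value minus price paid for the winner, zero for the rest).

Sorted high to low: Lars £2,425, then Elif £2,250, then Aditya £1,875, then Hugo £975, then Carol £600.
Lars has the top bid and wins; the price is the second-highest bid, £2,250.
Lars's payoff = £825 − £2,250 = -£1,425. All other bidders lose, so their payoff is 0.

Payoffs: Hugo £0, Elif £0, Lars -£1,425, Aditya £0, Carol £0.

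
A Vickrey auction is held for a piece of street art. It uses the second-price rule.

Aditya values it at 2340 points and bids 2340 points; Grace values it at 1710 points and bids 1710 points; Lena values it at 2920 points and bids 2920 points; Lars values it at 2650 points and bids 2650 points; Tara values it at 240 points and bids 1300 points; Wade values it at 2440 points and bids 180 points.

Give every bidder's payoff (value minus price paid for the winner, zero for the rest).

Ordered from highest: Lena 2920 points, then Lars 2650 points, then Aditya 2340 points, then Grace 1710 points, then Tara 1300 points, then Wade 180 points.
Lena has the top bid and wins; the price is the second-highest bid, 2650 points.
Lena's payoff = 2920 points − 2650 points = 270 points. All other bidders lose, so their payoff is 0.

Aditya 0 points, Grace 0 points, Lena 270 points, Lars 0 points, Tara 0 points, Wade 0 points.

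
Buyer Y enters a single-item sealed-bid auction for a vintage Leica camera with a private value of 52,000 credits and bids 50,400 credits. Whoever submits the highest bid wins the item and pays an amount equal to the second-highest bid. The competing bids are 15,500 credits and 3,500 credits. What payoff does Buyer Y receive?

Highest competing bid: 15,500 credits.
Buyer Y's bid 50,400 credits is the highest overall, so Buyer Y wins and pays the second-highest bid, 15,500 credits.
Payoff = value − price = 52,000 credits − 15,500 credits = 36,500 credits.

36,500 credits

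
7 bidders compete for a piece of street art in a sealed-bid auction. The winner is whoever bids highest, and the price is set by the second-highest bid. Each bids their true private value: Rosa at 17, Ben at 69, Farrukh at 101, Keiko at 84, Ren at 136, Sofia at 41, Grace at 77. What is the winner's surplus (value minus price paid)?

Ordered from highest: Ren 136; Farrukh 101; Keiko 84; Grace 77; Ben 69; Sofia 41; Rosa 17.
Ren wins with the top bid and pays the second-highest, 101.
Surplus = 136 − 101 = 35.

35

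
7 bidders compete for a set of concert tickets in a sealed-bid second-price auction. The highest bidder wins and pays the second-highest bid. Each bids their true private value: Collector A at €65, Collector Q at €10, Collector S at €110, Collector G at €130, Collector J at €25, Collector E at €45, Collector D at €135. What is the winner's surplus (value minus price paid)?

Surplus = €5.

Ranking the bids: Collector D €135 > Collector G €130 > Collector S €110 > Collector A €65 > Collector E €45 > Collector J €25 > Collector Q €10.
Collector D wins with the top bid and pays the second-highest, €130.
Surplus = €135 − €130 = €5.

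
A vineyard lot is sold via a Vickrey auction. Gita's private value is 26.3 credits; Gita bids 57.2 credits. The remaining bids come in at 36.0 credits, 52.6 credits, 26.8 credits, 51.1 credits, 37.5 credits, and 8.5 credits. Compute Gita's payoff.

Payoff = -26.3 credits.

Highest competing bid: 52.6 credits.
Gita's bid 57.2 credits is the highest overall, so Gita wins and pays the second-highest bid, 52.6 credits.
Payoff = value − price = 26.3 credits − 52.6 credits = -26.3 credits.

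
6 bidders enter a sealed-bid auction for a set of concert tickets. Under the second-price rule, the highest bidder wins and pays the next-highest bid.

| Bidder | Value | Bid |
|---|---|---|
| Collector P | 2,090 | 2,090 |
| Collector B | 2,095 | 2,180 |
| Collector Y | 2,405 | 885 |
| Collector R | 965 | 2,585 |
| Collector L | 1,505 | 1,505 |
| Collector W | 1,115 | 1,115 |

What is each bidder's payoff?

Payoffs: Collector P 0, Collector B 0, Collector Y 0, Collector R -1,215, Collector L 0, Collector W 0.

Ordered from highest: Collector R 2,585; Collector B 2,180; Collector P 2,090; Collector L 1,505; Collector W 1,115; Collector Y 885.
Collector R has the top bid and wins; the price is the second-highest bid, 2,180.
Collector R's payoff = 965 − 2,180 = -1,215. All other bidders lose, so their payoff is 0.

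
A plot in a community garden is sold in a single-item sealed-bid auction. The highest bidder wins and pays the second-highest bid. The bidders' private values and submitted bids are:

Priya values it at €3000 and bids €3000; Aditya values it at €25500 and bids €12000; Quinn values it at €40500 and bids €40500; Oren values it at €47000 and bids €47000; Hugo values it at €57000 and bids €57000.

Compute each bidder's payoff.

Priya €0, Aditya €0, Quinn €0, Oren €0, Hugo €10000.

Ranking the bids: Hugo €57000; Oren €47000; Quinn €40500; Aditya €12000; Priya €3000.
Hugo has the top bid and wins; the price is the second-highest bid, €47000.
Hugo's payoff = €57000 − €47000 = €10000. All other bidders lose, so their payoff is 0.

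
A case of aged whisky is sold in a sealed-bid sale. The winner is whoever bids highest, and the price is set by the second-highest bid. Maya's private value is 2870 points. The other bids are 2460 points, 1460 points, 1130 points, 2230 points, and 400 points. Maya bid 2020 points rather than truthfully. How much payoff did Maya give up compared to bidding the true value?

The highest competing bid is 2460 points.
Bidding truthfully at 2870 points: Maya has the top bid, wins, and pays the second-highest bid 2460 points. Payoff = 2870 points − 2460 points = 410 points.
Bidding 2020 points: the top bid is 2460 points (a rival), so Maya loses. Payoff = 0 points.
Regret = truthful payoff − actual payoff = 410 points − 0 points = 410 points.

Regret: 410 points.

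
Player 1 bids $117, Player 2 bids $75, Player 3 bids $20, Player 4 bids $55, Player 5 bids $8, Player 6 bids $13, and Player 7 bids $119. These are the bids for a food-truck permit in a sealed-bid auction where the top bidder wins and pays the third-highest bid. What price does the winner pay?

Price paid: $75.

Ranking the bids: Player 7 $119; Player 1 $117; Player 2 $75; Player 4 $55; Player 3 $20; Player 6 $13; Player 5 $8.
Player 7 is the highest bidder, so Player 7 wins.
Under the third-price rule, the price is the third-highest bid: $75.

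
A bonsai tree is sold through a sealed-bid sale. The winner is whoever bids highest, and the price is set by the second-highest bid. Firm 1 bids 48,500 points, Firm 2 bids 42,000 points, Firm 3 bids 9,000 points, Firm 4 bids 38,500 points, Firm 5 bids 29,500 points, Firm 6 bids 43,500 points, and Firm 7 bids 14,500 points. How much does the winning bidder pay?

Price paid: 43,500 points.

Sorted high to low: Firm 1 48,500 points; Firm 6 43,500 points; Firm 2 42,000 points; Firm 4 38,500 points; Firm 5 29,500 points; Firm 7 14,500 points; Firm 3 9,000 points.
Firm 1 has the highest bid, so Firm 1 wins.
The second-highest bid is 43,500 points, so that is what Firm 1 pays.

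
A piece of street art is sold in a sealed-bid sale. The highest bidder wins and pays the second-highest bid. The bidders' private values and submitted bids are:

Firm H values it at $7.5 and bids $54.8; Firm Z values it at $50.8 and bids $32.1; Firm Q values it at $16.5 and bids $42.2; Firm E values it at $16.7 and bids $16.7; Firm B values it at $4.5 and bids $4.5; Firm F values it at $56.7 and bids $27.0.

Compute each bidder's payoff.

Payoffs: Firm H -$34.7, Firm Z $0.0, Firm Q $0.0, Firm E $0.0, Firm B $0.0, Firm F $0.0.

Ordered from highest: Firm H $54.8 > Firm Q $42.2 > Firm Z $32.1 > Firm F $27.0 > Firm E $16.7 > Firm B $4.5.
Firm H has the top bid and wins; the price is the second-highest bid, $42.2.
Firm H's payoff = $7.5 − $42.2 = -$34.7. All other bidders lose, so their payoff is 0.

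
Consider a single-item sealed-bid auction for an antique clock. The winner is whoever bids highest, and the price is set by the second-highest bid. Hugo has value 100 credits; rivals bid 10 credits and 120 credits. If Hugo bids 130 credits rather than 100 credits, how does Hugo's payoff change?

The highest competing bid is 120 credits.
Bidding truthfully at 100 credits: the top bid is 120 credits (a rival), so Hugo loses. Payoff = 0 credits.
Bidding 130 credits: Hugo has the top bid, wins, and pays the second-highest bid 120 credits. Payoff = 100 credits − 120 credits = -20 credits.
Change = -20 credits − 0 credits = -20 credits.

Payoff change: -20 credits.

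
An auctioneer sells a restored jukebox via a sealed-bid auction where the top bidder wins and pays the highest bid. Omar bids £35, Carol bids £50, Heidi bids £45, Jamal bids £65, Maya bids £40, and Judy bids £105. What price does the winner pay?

Ordered from highest: Judy £105; Jamal £65; Carol £50; Heidi £45; Maya £40; Omar £35.
Judy is the highest bidder, so Judy wins.
Under the first-price rule, the price is the highest bid: £105.

The winner pays £105.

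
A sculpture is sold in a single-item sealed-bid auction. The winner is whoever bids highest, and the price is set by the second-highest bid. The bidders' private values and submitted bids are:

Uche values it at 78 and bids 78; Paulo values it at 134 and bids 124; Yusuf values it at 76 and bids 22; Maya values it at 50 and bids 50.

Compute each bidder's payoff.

Sorted high to low: Paulo 124; Uche 78; Maya 50; Yusuf 22.
Paulo has the top bid and wins; the price is the second-highest bid, 78.
Paulo's payoff = 134 − 78 = 56. All other bidders lose, so their payoff is 0.

Payoffs: Uche 0, Paulo 56, Yusuf 0, Maya 0.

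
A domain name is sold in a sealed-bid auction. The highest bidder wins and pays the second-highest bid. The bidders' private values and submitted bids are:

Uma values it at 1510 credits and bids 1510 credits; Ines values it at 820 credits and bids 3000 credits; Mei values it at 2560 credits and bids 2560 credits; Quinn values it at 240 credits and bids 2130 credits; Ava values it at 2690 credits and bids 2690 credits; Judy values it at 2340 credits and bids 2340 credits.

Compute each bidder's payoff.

Ranking the bids: Ines 3000 credits, then Ava 2690 credits, then Mei 2560 credits, then Judy 2340 credits, then Quinn 2130 credits, then Uma 1510 credits.
Ines has the top bid and wins; the price is the second-highest bid, 2690 credits.
Ines's payoff = 820 credits − 2690 credits = -1870 credits. All other bidders lose, so their payoff is 0.

Uma 0 credits, Ines -1870 credits, Mei 0 credits, Quinn 0 credits, Ava 0 credits, Judy 0 credits.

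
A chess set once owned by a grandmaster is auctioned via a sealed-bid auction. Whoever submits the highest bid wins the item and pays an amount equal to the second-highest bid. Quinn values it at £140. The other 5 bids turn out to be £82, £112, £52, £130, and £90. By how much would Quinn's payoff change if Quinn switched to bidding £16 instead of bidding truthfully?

The highest competing bid is £130.
Bidding truthfully at £140: Quinn has the top bid, wins, and pays the second-highest bid £130. Payoff = £140 − £130 = £10.
Bidding £16: the top bid is £130 (a rival), so Quinn loses. Payoff = £0.
Change = £0 − £10 = -£10.

-£10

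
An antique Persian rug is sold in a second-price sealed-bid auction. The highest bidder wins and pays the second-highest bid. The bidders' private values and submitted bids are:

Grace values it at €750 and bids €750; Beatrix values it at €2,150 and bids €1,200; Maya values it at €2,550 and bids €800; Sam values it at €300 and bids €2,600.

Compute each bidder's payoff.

Grace €0, Beatrix €0, Maya €0, Sam -€900.

Ranking the bids: Sam €2,600 > Beatrix €1,200 > Maya €800 > Grace €750.
Sam has the top bid and wins; the price is the second-highest bid, €1,200.
Sam's payoff = €300 − €1,200 = -€900. All other bidders lose, so their payoff is 0.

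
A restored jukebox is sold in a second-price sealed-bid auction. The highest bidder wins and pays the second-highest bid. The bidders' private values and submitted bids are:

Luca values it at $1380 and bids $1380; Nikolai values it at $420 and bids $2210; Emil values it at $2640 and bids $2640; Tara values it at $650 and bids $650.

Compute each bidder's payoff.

Payoffs: Luca $0, Nikolai $0, Emil $430, Tara $0.

Sorted high to low: Emil $2640; Nikolai $2210; Luca $1380; Tara $650.
Emil has the top bid and wins; the price is the second-highest bid, $2210.
Emil's payoff = $2640 − $2210 = $430. All other bidders lose, so their payoff is 0.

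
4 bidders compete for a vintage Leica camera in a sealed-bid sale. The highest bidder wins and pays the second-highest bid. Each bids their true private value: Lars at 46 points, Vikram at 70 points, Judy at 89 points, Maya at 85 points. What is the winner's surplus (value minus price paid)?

Surplus = 4 points.

Sorted high to low: Judy 89 points; Maya 85 points; Vikram 70 points; Lars 46 points.
Judy wins with the top bid and pays the second-highest, 85 points.
Surplus = 89 points − 85 points = 4 points.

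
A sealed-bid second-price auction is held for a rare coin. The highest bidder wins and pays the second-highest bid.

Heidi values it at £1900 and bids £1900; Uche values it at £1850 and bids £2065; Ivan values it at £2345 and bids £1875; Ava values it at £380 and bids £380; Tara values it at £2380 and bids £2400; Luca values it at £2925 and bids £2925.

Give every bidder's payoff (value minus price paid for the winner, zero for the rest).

Heidi £0, Uche £0, Ivan £0, Ava £0, Tara £0, Luca £525.

Sorted high to low: Luca £2925, then Tara £2400, then Uche £2065, then Heidi £1900, then Ivan £1875, then Ava £380.
Luca has the top bid and wins; the price is the second-highest bid, £2400.
Luca's payoff = £2925 − £2400 = £525. All other bidders lose, so their payoff is 0.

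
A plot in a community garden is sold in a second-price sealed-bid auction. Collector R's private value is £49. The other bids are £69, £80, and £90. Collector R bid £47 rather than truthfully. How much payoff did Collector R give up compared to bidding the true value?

Payoff forgone: £0.

The highest competing bid is £90.
Bidding truthfully at £49: the top bid is £90 (a rival), so Collector R loses. Payoff = £0.
Bidding £47: the top bid is £90 (a rival), so Collector R loses. Payoff = £0.
Regret = truthful payoff − actual payoff = £0 − £0 = £0.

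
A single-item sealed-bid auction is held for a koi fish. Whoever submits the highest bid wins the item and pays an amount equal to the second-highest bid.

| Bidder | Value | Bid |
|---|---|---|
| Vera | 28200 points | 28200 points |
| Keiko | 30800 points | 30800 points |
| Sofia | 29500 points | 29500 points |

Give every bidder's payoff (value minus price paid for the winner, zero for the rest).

Payoffs: Vera 0 points, Keiko 1300 points, Sofia 0 points.

Bids in descending order: Keiko 30800 points, then Sofia 29500 points, then Vera 28200 points.
Keiko has the top bid and wins; the price is the second-highest bid, 29500 points.
Keiko's payoff = 30800 points − 29500 points = 1300 points. All other bidders lose, so their payoff is 0.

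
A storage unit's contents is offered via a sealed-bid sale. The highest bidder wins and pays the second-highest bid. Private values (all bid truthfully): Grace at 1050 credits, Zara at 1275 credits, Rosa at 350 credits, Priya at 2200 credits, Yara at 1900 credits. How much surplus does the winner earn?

Sorted high to low: Priya 2200 credits, then Yara 1900 credits, then Zara 1275 credits, then Grace 1050 credits, then Rosa 350 credits.
Priya wins with the top bid and pays the second-highest, 1900 credits.
Surplus = 2200 credits − 1900 credits = 300 credits.

Winner's surplus: 300 credits.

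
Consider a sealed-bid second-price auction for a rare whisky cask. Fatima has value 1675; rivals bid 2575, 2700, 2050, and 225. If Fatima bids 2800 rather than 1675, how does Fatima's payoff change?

Change in payoff: -1025.

The highest competing bid is 2700.
Bidding truthfully at 1675: the top bid is 2700 (a rival), so Fatima loses. Payoff = 0.
Bidding 2800: Fatima has the top bid, wins, and pays the second-highest bid 2700. Payoff = 1675 − 2700 = -1025.
Change = -1025 − 0 = -1025.
This is the dominant-strategy logic: truthful bidding weakly beats any alternative.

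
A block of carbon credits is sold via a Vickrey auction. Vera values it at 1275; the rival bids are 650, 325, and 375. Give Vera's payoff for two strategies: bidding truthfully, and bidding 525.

The highest competing bid is 650.
Bidding truthfully at 1275: Vera has the top bid, wins, and pays the second-highest bid 650. Payoff = 1275 − 650 = 625.
Bidding 525: the top bid is 650 (a rival), so Vera loses. Payoff = 0.

Truthful: 625; alternative: 0.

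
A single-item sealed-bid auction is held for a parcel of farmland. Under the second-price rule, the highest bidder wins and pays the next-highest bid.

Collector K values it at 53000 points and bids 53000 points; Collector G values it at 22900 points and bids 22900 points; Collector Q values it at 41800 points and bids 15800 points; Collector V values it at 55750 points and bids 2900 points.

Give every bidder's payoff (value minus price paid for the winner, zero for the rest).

Payoffs: Collector K 30100 points, Collector G 0 points, Collector Q 0 points, Collector V 0 points.

Ranking the bids: Collector K 53000 points; Collector G 22900 points; Collector Q 15800 points; Collector V 2900 points.
Collector K has the top bid and wins; the price is the second-highest bid, 22900 points.
Collector K's payoff = 53000 points − 22900 points = 30100 points. All other bidders lose, so their payoff is 0.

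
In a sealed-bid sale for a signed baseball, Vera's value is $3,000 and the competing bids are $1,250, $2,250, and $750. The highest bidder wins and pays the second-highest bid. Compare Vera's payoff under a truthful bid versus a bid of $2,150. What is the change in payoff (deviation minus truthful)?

-$750

The highest competing bid is $2,250.
Bidding truthfully at $3,000: Vera has the top bid, wins, and pays the second-highest bid $2,250. Payoff = $3,000 − $2,250 = $750.
Bidding $2,150: the top bid is $2,250 (a rival), so Vera loses. Payoff = $0.
Change = $0 − $750 = -$750.
Deviating from a truthful bid can only lose payoff in a second-price auction — never gain.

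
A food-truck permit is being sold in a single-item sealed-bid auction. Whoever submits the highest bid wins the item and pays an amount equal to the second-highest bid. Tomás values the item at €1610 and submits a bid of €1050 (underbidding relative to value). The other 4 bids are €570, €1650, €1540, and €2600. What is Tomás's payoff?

Tomás's payoff: €0.

Highest competing bid: €2600.
Tomás's bid €1050 is not the highest, so Tomás loses, pays nothing, and earns zero payoff.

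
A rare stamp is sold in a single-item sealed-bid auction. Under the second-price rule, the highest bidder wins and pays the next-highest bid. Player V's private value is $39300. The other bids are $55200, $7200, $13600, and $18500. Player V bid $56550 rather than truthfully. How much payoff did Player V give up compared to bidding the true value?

The highest competing bid is $55200.
Bidding truthfully at $39300: the top bid is $55200 (a rival), so Player V loses. Payoff = $0.
Bidding $56550: Player V has the top bid, wins, and pays the second-highest bid $55200. Payoff = $39300 − $55200 = -$15900.
Regret = truthful payoff − actual payoff = $0 − -$15900 = $15900.
Deviating from a truthful bid can only lose payoff in a second-price auction — never gain.

Regret: $15900.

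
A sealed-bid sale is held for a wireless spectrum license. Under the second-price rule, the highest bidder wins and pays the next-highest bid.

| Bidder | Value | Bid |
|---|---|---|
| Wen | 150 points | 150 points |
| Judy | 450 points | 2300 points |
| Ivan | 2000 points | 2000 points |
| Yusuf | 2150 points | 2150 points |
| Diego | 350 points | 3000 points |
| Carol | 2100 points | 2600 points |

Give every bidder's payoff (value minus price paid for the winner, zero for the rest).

Ranking the bids: Diego 3000 points > Carol 2600 points > Judy 2300 points > Yusuf 2150 points > Ivan 2000 points > Wen 150 points.
Diego has the top bid and wins; the price is the second-highest bid, 2600 points.
Diego's payoff = 350 points − 2600 points = -2250 points. All other bidders lose, so their payoff is 0.

Payoffs: Wen 0 points, Judy 0 points, Ivan 0 points, Yusuf 0 points, Diego -2250 points, Carol 0 points.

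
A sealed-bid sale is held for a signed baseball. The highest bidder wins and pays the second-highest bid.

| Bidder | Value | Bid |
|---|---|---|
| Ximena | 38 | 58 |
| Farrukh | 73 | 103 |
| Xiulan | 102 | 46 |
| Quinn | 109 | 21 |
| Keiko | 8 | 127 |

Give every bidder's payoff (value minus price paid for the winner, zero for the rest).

Bids in descending order: Keiko 127, then Farrukh 103, then Ximena 58, then Xiulan 46, then Quinn 21.
Keiko has the top bid and wins; the price is the second-highest bid, 103.
Keiko's payoff = 8 − 103 = -95. All other bidders lose, so their payoff is 0.

Ximena 0, Farrukh 0, Xiulan 0, Quinn 0, Keiko -95.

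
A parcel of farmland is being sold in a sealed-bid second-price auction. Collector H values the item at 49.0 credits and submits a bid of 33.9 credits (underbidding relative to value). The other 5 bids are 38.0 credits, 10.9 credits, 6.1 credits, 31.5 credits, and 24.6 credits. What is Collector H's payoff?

Payoff = 0.0 credits.

Highest competing bid: 38.0 credits.
Collector H's bid 33.9 credits is not the highest, so Collector H loses, pays nothing, and earns zero payoff.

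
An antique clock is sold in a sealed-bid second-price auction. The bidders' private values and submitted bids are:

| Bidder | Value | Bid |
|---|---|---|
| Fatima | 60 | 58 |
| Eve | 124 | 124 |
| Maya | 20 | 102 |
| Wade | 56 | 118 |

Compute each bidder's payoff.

Payoffs: Fatima 0, Eve 6, Maya 0, Wade 0.

Bids in descending order: Eve 124; Wade 118; Maya 102; Fatima 58.
Eve has the top bid and wins; the price is the second-highest bid, 118.
Eve's payoff = 124 − 118 = 6. All other bidders lose, so their payoff is 0.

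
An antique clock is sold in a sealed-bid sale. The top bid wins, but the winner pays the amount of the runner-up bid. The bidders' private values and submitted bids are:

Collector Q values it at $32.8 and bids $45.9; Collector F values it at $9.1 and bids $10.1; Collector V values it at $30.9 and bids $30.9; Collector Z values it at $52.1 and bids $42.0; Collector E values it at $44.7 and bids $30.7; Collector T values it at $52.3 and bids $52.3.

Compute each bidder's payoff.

Payoffs: Collector Q $0.0, Collector F $0.0, Collector V $0.0, Collector Z $0.0, Collector E $0.0, Collector T $6.4.

Ranking the bids: Collector T $52.3, then Collector Q $45.9, then Collector Z $42.0, then Collector V $30.9, then Collector E $30.7, then Collector F $10.1.
Collector T has the top bid and wins; the price is the second-highest bid, $45.9.
Collector T's payoff = $52.3 − $45.9 = $6.4. All other bidders lose, so their payoff is 0.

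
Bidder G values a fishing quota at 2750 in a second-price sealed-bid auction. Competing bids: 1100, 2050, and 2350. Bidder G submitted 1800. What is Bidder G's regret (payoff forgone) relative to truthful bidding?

The highest competing bid is 2350.
Bidding truthfully at 2750: Bidder G has the top bid, wins, and pays the second-highest bid 2350. Payoff = 2750 − 2350 = 400.
Bidding 1800: the top bid is 2350 (a rival), so Bidder G loses. Payoff = 0.
Regret = truthful payoff − actual payoff = 400 − 0 = 400.
This is the dominant-strategy logic: truthful bidding weakly beats any alternative.

400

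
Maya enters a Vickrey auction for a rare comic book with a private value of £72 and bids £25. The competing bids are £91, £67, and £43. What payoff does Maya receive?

Highest competing bid: £91.
Maya's bid £25 is not the highest, so Maya loses, pays nothing, and earns zero payoff.

Maya's payoff: £0.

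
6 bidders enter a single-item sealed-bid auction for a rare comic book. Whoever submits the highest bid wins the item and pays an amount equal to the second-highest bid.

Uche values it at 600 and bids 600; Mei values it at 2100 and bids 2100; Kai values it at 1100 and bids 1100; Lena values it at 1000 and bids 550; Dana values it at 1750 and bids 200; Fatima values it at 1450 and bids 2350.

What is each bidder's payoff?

Sorted high to low: Fatima 2350; Mei 2100; Kai 1100; Uche 600; Lena 550; Dana 200.
Fatima has the top bid and wins; the price is the second-highest bid, 2100.
Fatima's payoff = 1450 − 2100 = -650. All other bidders lose, so their payoff is 0.

Uche 0, Mei 0, Kai 0, Lena 0, Dana 0, Fatima -650.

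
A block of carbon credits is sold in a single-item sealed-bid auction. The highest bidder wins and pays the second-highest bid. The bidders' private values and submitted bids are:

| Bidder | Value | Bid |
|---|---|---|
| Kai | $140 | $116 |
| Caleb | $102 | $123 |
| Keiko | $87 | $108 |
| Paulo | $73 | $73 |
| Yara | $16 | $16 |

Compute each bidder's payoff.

Kai $0, Caleb -$14, Keiko $0, Paulo $0, Yara $0.

Sorted high to low: Caleb $123; Kai $116; Keiko $108; Paulo $73; Yara $16.
Caleb has the top bid and wins; the price is the second-highest bid, $116.
Caleb's payoff = $102 − $116 = -$14. All other bidders lose, so their payoff is 0.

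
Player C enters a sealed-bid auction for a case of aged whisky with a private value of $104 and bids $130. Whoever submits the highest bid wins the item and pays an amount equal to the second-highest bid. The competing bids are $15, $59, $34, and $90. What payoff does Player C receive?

Payoff = $14.

Highest competing bid: $90.
Player C's bid $130 is the highest overall, so Player C wins and pays the second-highest bid, $90.
Payoff = value − price = $104 − $90 = $14.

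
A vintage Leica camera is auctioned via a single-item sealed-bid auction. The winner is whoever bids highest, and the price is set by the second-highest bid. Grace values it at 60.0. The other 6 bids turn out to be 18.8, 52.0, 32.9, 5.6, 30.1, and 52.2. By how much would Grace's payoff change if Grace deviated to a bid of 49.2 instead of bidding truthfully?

-7.8

The highest competing bid is 52.2.
Bidding truthfully at 60.0: Grace has the top bid, wins, and pays the second-highest bid 52.2. Payoff = 60.0 − 52.2 = 7.8.
Bidding 49.2: the top bid is 52.2 (a rival), so Grace loses. Payoff = 0.0.
Change = 0.0 − 7.8 = -7.8.
Deviating from a truthful bid can only lose payoff in a second-price auction — never gain.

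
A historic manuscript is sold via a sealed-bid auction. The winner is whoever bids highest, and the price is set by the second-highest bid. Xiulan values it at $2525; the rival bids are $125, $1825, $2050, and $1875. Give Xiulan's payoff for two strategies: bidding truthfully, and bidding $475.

Truthful: $475; alternative: $0.

The highest competing bid is $2050.
Bidding truthfully at $2525: Xiulan has the top bid, wins, and pays the second-highest bid $2050. Payoff = $2525 − $2050 = $475.
Bidding $475: the top bid is $2050 (a rival), so Xiulan loses. Payoff = $0.
This is the dominant-strategy logic: truthful bidding weakly beats any alternative.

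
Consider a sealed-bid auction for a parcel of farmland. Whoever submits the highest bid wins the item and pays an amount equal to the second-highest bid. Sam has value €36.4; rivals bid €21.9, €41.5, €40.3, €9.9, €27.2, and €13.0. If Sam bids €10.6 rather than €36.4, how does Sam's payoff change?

The highest competing bid is €41.5.
Bidding truthfully at €36.4: the top bid is €41.5 (a rival), so Sam loses. Payoff = €0.0.
Bidding €10.6: the top bid is €41.5 (a rival), so Sam loses. Payoff = €0.0.
Change = €0.0 − €0.0 = €0.0.

€0.0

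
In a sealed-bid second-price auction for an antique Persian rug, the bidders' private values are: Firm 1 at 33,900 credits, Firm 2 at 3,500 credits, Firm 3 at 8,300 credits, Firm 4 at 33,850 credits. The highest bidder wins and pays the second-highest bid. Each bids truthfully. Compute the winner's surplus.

Surplus = 50 credits.

Ordered from highest: Firm 1 33,900 credits; Firm 4 33,850 credits; Firm 3 8,300 credits; Firm 2 3,500 credits.
Firm 1 wins with the top bid and pays the second-highest, 33,850 credits.
Surplus = 33,900 credits − 33,850 credits = 50 credits.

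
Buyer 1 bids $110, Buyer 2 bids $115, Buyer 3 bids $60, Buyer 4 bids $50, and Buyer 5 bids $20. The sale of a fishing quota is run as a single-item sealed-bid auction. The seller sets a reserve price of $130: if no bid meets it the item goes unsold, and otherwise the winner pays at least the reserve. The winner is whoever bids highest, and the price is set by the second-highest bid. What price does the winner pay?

unsold

Ordered from highest: Buyer 2 $115 > Buyer 1 $110 > Buyer 3 $60 > Buyer 4 $50 > Buyer 5 $20.
The top bid $115 is below the reserve $130, so the item goes unsold and nothing is paid.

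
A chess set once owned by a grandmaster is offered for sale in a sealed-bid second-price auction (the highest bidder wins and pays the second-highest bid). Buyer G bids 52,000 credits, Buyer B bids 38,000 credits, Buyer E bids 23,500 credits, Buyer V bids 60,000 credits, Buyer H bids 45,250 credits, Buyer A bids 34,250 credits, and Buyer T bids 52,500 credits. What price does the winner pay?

Ranking the bids: Buyer V 60,000 credits > Buyer T 52,500 credits > Buyer G 52,000 credits > Buyer H 45,250 credits > Buyer B 38,000 credits > Buyer A 34,250 credits > Buyer E 23,500 credits.
Buyer V is the highest bidder, so Buyer V wins.
Under the second-price rule, the price is the second-highest bid: 52,500 credits.

The winner pays 52,500 credits.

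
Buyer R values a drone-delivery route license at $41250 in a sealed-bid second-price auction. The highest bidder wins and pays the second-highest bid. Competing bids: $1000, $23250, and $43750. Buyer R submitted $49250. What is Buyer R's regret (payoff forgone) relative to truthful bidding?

Regret: $2500.

The highest competing bid is $43750.
Bidding truthfully at $41250: the top bid is $43750 (a rival), so Buyer R loses. Payoff = $0.
Bidding $49250: Buyer R has the top bid, wins, and pays the second-highest bid $43750. Payoff = $41250 − $43750 = -$2500.
Regret = truthful payoff − actual payoff = $0 − -$2500 = $2500.
Deviating from a truthful bid can only lose payoff in a second-price auction — never gain.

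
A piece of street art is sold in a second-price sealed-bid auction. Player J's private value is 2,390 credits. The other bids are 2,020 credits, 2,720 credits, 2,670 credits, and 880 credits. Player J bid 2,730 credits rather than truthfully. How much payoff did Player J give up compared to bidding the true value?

The highest competing bid is 2,720 credits.
Bidding truthfully at 2,390 credits: the top bid is 2,720 credits (a rival), so Player J loses. Payoff = 0 credits.
Bidding 2,730 credits: Player J has the top bid, wins, and pays the second-highest bid 2,720 credits. Payoff = 2,390 credits − 2,720 credits = -330 credits.
Regret = truthful payoff − actual payoff = 0 credits − -330 credits = 330 credits.
This is the dominant-strategy logic: truthful bidding weakly beats any alternative.

Regret: 330 credits.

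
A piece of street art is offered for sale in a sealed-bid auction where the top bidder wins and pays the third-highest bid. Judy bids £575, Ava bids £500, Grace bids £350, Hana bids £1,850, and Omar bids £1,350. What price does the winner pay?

Bids in descending order: Hana £1,850, then Omar £1,350, then Judy £575, then Ava £500, then Grace £350.
Hana is the highest bidder, so Hana wins.
Under the third-price rule, the price is the third-highest bid: £575.

The winner pays £575.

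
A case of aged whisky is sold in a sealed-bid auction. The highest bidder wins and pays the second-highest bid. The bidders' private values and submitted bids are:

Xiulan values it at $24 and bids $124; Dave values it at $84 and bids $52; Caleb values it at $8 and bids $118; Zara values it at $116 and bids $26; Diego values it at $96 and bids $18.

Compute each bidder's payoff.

Sorted high to low: Xiulan $124; Caleb $118; Dave $52; Zara $26; Diego $18.
Xiulan has the top bid and wins; the price is the second-highest bid, $118.
Xiulan's payoff = $24 − $118 = -$94. All other bidders lose, so their payoff is 0.

Payoffs: Xiulan -$94, Dave $0, Caleb $0, Zara $0, Diego $0.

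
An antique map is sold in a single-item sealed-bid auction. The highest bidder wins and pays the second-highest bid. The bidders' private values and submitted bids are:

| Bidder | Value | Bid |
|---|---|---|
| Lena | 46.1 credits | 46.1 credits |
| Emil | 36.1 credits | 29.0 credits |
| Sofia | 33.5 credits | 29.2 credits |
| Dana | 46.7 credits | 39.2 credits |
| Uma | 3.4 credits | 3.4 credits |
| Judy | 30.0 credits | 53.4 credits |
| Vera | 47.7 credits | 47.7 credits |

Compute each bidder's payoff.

Sorted high to low: Judy 53.4 credits; Vera 47.7 credits; Lena 46.1 credits; Dana 39.2 credits; Sofia 29.2 credits; Emil 29.0 credits; Uma 3.4 credits.
Judy has the top bid and wins; the price is the second-highest bid, 47.7 credits.
Judy's payoff = 30.0 credits − 47.7 credits = -17.7 credits. All other bidders lose, so their payoff is 0.

Payoffs: Lena 0.0 credits, Emil 0.0 credits, Sofia 0.0 credits, Dana 0.0 credits, Uma 0.0 credits, Judy -17.7 credits, Vera 0.0 credits.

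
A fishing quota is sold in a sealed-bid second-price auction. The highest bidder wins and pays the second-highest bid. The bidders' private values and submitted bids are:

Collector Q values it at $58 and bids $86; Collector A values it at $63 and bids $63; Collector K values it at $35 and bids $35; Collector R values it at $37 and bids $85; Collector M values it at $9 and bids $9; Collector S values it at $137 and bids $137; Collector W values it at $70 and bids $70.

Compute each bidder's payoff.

Sorted high to low: Collector S $137; Collector Q $86; Collector R $85; Collector W $70; Collector A $63; Collector K $35; Collector M $9.
Collector S has the top bid and wins; the price is the second-highest bid, $86.
Collector S's payoff = $137 − $86 = $51. All other bidders lose, so their payoff is 0.

Payoffs: Collector Q $0, Collector A $0, Collector K $0, Collector R $0, Collector M $0, Collector S $51, Collector W $0.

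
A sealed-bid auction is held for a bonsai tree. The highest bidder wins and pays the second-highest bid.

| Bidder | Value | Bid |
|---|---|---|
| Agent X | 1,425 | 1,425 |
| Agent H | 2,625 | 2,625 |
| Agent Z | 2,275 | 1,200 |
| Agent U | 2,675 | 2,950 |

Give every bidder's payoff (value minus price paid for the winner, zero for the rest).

Bids in descending order: Agent U 2,950, then Agent H 2,625, then Agent X 1,425, then Agent Z 1,200.
Agent U has the top bid and wins; the price is the second-highest bid, 2,625.
Agent U's payoff = 2,675 − 2,625 = 50. All other bidders lose, so their payoff is 0.

Agent X 0, Agent H 0, Agent Z 0, Agent U 50.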